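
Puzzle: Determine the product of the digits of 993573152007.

9×9×3×5×7×3×1×5×2×0×0×7 = 0

0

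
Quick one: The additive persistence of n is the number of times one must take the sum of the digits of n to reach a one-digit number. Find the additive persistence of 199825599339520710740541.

2

199825599339520710740541 → 108 → 9 (2 steps)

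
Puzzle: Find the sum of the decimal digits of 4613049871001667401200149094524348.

4+6+1+3+0+4+9+8+7+1+0+0+1+6+6+7+4+0+1+2+0+0+1+4+9+0+9+4+5+2+4+3+4+8 = 123

123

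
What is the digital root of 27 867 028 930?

2+7+8+6+7+0+2+8+9+3+0 = 52
5+2 = 7

7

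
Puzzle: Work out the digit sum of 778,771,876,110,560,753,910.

96

7+7+8+7+7+1+8+7+6+1+1+0+5+6+0+7+5+3+9+1+0 = 96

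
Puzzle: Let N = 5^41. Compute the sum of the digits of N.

137

5^41 = 45474735088646411895751953125
Sum of its 29 digits: 137.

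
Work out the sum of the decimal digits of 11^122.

11^122 = 11217797326957437499400993385797455349024595581148741567731218141366715790499904003062340443657149801898726729943703921148279321
Sum of its 128 digits: 589.

589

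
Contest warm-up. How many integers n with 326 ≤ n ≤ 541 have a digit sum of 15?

The integers in [326, 541] that have a digit sum of 15: 339, 348, 357, 366, 375, 384, …, 528, 537.
18 qualify.

18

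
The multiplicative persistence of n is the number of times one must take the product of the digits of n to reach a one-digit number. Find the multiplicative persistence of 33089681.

33089681 → 0 (1 step)

1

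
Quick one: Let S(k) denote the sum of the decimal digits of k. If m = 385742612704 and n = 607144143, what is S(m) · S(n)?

S(385742612704) = 3+8+5+7+4+2+6+1+2+7+0+4 = 49.
S(607144143) = 6+0+7+1+4+4+1+4+3 = 30.
49 · 30 = 1470.

1470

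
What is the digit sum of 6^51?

216

6^51 = 4849687664788584363858837602739217760256
Sum of its 40 digits: 216.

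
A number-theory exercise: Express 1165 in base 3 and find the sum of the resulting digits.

1165 in base 3 is 1121011.
Digit sum: 1+1+2+1+0+1+1 = 7.

7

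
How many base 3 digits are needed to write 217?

5

217 in base 3 is 22001, which has 5 digits.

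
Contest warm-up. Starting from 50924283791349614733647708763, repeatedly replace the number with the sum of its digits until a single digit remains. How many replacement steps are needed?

50924283791349614733647708763 → 138 → 12 → 3 (3 steps)

3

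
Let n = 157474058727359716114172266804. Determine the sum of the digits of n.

130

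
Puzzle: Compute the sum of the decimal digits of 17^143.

872

17^143 = 89990311908498647045788321790870571946973640519785658861481127970769438512698884143655738456799121961616858405181389315867595801377299617421026433812938863796708814458356310513
Sum of its 176 digits: 872.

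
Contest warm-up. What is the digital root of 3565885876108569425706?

3+5+6+5+8+8+5+8+7+6+1+0+8+5+6+9+4+2+5+7+0+6 = 114
1+1+4 = 6

6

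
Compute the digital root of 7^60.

1

The digital root of n equals n mod 9 (or 9 when 9 | n), so we need 7^60 mod 9.
7^60 ≡ 1 (mod 9), so the digital root is 1.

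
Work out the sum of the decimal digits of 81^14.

81^14 = 523347633027360537213511521
Sum of its 27 digits: 90.

90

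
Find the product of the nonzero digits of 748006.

1344

7×4×8×6 = 1344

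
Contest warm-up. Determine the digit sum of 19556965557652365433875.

1+9+5+5+6+9+6+5+5+5+7+6+5+2+3+6+5+4+3+3+8+7+5 = 120

120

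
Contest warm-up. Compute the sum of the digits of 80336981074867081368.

8+0+3+3+6+9+8+1+0+7+4+8+6+7+0+8+1+3+6+8 = 96

96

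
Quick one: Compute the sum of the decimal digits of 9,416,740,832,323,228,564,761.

9+4+1+6+7+4+0+8+3+2+3+2+3+2+2+8+5+6+4+7+6+1 = 93

93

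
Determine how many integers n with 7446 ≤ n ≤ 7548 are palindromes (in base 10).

1

The integers in [7446, 7548] that are palindromes (in base 10): 7447.
1 qualifies.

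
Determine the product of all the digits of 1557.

1×5×5×7 = 175

175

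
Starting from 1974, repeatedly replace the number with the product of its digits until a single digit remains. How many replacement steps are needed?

3

1974 → 252 → 20 → 0 (3 steps)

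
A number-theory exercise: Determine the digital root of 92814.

9+2+8+1+4 = 24
2+4 = 6

6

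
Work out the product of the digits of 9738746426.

9×7×3×8×7×4×6×4×2×6 = 12192768

12192768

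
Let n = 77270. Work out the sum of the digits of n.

23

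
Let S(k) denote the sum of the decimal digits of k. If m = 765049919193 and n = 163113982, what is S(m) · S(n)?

S(765049919193) = 7+6+5+0+4+9+9+1+9+1+9+3 = 63.
S(163113982) = 1+6+3+1+1+3+9+8+2 = 34.
63 · 34 = 2142.

2142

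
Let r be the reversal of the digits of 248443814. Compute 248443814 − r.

-169901028

Reverse of 248443814 is 418344842.
248443814 − 418344842 = -169901028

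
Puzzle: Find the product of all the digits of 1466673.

18144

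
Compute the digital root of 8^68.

The digital root of n equals n mod 9 (or 9 when 9 | n), so we need 8^68 mod 9.
8^68 ≡ 1 (mod 9), so the digital root is 1.

1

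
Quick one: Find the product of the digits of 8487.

8×4×8×7 = 1792

1792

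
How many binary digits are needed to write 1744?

1744 in base 2 is 11011010000, which has 11 digits.

11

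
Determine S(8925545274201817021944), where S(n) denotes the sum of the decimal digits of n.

8+9+2+5+5+4+5+2+7+4+2+0+1+8+1+7+0+2+1+9+4+4 = 90

90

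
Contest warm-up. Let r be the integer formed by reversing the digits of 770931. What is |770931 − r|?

Reverse of 770931 is 139077.
|770931 − 139077| = 631854

631854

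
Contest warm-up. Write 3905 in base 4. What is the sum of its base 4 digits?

8

3905 in base 4 is 331001.
Digit sum: 3+3+1+0+0+1 = 8.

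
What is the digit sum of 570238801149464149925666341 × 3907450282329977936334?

231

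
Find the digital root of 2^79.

The digital root of n equals n mod 9 (or 9 when 9 | n), so we need 2^79 mod 9.
2^79 ≡ 2 (mod 9), so the digital root is 2.

2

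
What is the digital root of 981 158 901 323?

9+8+1+1+5+8+9+0+1+3+2+3 = 50
5+0 = 5

5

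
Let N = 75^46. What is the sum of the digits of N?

378

75^46 = 178985609932464236931196743473033878308255822421612979411520427674986422061920166015625
Sum of its 87 digits: 378.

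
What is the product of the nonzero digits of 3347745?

35280

3×3×4×7×7×4×5 = 35280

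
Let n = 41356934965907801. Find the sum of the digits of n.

80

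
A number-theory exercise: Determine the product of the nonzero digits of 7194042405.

7×1×9×4×4×2×4×5 = 40320

40320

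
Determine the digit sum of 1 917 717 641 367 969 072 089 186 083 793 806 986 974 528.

1+9+1+7+7+1+7+6+4+1+3+6+7+9+6+9+0+7+2+0+8+9+1+8+6+0+8+3+7+9+3+8+0+6+9+8+6+9+7+4+5+2+8 = 227

227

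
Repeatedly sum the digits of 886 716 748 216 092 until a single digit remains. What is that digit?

3

8+8+6+7+1+6+7+4+8+2+1+6+0+9+2 = 75
7+5 = 12
1+2 = 3
(Equivalently, 886 716 748 216 092 mod 9 = 3.)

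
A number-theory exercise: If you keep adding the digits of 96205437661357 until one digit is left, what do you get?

9+6+2+0+5+4+3+7+6+6+1+3+5+7 = 64
6+4 = 10
1+0 = 1

1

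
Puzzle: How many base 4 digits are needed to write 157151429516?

157151429516 in base 4 is 2102112331020032030, which has 19 digits.

19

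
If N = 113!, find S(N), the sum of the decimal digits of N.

113! = 22311927486598136465966070212187151182564399087952213171022161345724023063584214692821047352118139068425569179220877461124773845924561575264739138192463311667200000000000000000000000000
Sum of its 185 digits: 666.

666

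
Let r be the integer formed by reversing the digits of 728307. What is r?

703827

Reversing 728307 gives 703827.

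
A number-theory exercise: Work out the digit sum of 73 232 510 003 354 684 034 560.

74

7+3+2+3+2+5+1+0+0+0+3+3+5+4+6+8+4+0+3+4+5+6+0 = 74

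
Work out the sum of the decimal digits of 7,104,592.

28

7+1+0+4+5+9+2 = 28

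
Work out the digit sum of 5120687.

29

5+1+2+0+6+8+7 = 29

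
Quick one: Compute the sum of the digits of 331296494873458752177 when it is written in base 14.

331296494873458752177 in base 14 is AC183D14030A935201.
Digit sum: 10+12+1+8+3+13+1+4+0+3+0+10+9+3+5+2+0+1 = 85.

85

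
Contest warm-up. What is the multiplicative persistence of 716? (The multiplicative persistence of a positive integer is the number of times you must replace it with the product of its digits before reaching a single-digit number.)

2

716 → 42 → 8 (2 steps)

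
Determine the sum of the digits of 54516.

21

5+4+5+1+6 = 21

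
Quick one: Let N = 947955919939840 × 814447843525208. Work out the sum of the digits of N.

137

947955919939840 × 814447843525208 = 772060654751957410564883486720
Sum of its 30 digits: 137.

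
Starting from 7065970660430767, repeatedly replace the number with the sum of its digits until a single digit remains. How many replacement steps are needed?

7065970660430767 → 73 → 10 → 1 (3 steps)

3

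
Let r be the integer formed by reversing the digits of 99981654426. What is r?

Reversing 99981654426 gives 62445618999.

62445618999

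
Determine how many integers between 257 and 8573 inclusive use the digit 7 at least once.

The integers in [257, 8573] that use the digit 7 at least once: 257, 267, 270, 271, 272, 273, …, 8572, 8573.
2960 qualify.

2960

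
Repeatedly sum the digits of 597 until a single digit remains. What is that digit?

3

5+9+7 = 21
2+1 = 3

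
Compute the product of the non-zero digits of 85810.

320

8×5×8×1 = 320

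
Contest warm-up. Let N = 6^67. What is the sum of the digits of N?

234

6^67 = 13681501919202227984531053980511367507737635754868736
Sum of its 53 digits: 234.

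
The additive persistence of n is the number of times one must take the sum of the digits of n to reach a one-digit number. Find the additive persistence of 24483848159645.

2

24483848159645 → 71 → 8 (2 steps)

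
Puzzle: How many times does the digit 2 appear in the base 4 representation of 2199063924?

1

2199063924 in base 4 is 2003010300311310.
The digit 2 appears 1 time.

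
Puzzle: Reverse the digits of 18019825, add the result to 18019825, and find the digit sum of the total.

Reversal of 18019825 is 52891081; 18019825 + 52891081 = 70910906.
Digit sum of 70910906: 7+0+9+1+0+9+0+6 = 32.

32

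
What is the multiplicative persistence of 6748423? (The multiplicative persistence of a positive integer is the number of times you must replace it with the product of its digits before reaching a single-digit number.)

6748423 → 32256 → 360 → 0 (3 steps)

3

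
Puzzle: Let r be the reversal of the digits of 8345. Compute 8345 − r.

Reverse of 8345 is 5438.
8345 − 5438 = 2907

2907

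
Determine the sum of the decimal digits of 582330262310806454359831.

91

5+8+2+3+3+0+2+6+2+3+1+0+8+0+6+4+5+4+3+5+9+8+3+1 = 91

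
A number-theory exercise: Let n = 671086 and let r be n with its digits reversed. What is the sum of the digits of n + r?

Reversal of 671086 is 680176; 671086 + 680176 = 1351262.
Digit sum of 1351262: 1+3+5+1+2+6+2 = 20.

20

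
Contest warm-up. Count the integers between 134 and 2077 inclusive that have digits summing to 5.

30

The integers in [134, 2077] that have digits summing to 5: 140, 203, 212, 221, 230, 302, …, 2021, 2030.
30 qualify.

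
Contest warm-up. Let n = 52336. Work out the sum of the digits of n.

5+2+3+3+6 = 19

19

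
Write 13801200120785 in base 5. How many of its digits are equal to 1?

13801200120785 in base 5 is 3302104324212331120.
The digit 1 appears 4 times.

4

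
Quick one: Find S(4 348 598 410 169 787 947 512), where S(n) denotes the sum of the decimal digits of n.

112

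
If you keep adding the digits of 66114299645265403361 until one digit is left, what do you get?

6+6+1+1+4+2+9+9+6+4+5+2+6+5+4+0+3+3+6+1 = 83
8+3 = 11
1+1 = 2

2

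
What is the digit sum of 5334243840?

5+3+3+4+2+4+3+8+4+0 = 36

36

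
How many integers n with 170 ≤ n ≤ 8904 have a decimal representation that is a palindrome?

162

The integers in [170, 8904] that have a decimal representation that is a palindrome: 171, 181, 191, 202, 212, 222, …, 8778, 8888.
162 qualify.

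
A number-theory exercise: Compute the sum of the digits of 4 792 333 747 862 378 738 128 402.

118

4+7+9+2+3+3+3+7+4+7+8+6+2+3+7+8+7+3+8+1+2+8+4+0+2 = 118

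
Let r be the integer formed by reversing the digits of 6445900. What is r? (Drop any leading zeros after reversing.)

95446

Reversing 6445900 gives 95446.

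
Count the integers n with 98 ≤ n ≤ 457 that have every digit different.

The integers in [98, 457] that have every digit different: 98, 102, 103, 104, 105, 106, …, 456, 457.
255 qualify.

255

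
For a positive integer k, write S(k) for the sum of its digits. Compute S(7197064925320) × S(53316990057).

S(7197064925320) = 7+1+9+7+0+6+4+9+2+5+3+2+0 = 55.
S(53316990057) = 5+3+3+1+6+9+9+0+0+5+7 = 48.
55 · 48 = 2640.

2640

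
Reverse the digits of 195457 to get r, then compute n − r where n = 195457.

-559134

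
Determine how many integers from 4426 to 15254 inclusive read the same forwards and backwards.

The integers in [4426, 15254] that read the same forwards and backwards: 4444, 4554, 4664, 4774, 4884, 4994, …, 15151, 15251.
109 qualify.

109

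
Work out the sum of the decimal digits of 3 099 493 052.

44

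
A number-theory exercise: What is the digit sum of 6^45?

6^45 = 103945637534048876111514866313854976
Sum of its 36 digits: 162.

162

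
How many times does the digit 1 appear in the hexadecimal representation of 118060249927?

118060249927 in base 16 is 1B7CF07347.
The digit 1 appears 1 time.

1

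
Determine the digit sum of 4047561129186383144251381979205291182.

152

4+0+4+7+5+6+1+1+2+9+1+8+6+3+8+3+1+4+4+2+5+1+3+8+1+9+7+9+2+0+5+2+9+1+1+8+2 = 152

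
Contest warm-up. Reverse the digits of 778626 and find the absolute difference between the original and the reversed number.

151749

Reverse of 778626 is 626877.
|778626 − 626877| = 151749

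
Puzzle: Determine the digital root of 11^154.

7

The digital root of n equals n mod 9 (or 9 when 9 | n), so we need 11^154 mod 9.
11^154 ≡ 7 (mod 9), so the digital root is 7.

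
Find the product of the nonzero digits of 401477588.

250880

4×1×4×7×7×5×8×8 = 250880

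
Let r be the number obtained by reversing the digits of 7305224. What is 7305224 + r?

Reverse of 7305224 is 4225037.
7305224 + 4225037 = 11530261

11530261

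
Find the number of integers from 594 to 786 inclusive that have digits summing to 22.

6

The integers in [594, 786] that have digits summing to 22: 598, 679, 688, 697, 769, 778.
6 qualify.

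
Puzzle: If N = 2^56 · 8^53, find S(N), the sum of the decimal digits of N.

311

2^56 · 8^53 = 52656145834278593348959013841835216159447547700274555627155488768
Sum of its 65 digits: 311.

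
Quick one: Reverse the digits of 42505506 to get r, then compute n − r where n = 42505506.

-18045018

Reverse of 42505506 is 60550524.
42505506 − 60550524 = -18045018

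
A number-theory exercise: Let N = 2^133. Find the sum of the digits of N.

191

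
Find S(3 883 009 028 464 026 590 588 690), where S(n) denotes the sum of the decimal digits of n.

3+8+8+3+0+0+9+0+2+8+4+6+4+0+2+6+5+9+0+5+8+8+6+9+0 = 113

113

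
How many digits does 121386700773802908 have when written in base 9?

121386700773802908 in base 9 is 724508567070100350, which has 18 digits.

18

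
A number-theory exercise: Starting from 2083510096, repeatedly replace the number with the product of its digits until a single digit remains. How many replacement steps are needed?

2083510096 → 0 (1 step)

1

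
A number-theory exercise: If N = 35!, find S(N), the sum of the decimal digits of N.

35! = 10333147966386144929666651337523200000000
Sum of its 41 digits: 144.

144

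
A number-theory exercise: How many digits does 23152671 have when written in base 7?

23152671 in base 7 is 400536333, which has 9 digits.

9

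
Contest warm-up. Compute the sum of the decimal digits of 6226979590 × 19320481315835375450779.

6226979590 × 19320481315835375450779 = 120308242822683226731987882600610
Sum of its 33 digits: 127.

127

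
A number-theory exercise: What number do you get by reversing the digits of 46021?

Reversing 46021 gives 12064.

12064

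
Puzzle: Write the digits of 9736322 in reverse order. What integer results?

2236379

Reversing 9736322 gives 2236379.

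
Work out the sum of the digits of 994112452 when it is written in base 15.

60

994112452 in base 15 is 5C41BC87.
Digit sum: 5+12+4+1+11+12+8+7 = 60.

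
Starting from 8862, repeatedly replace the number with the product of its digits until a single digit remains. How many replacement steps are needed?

5

8862 → 768 → 336 → 54 → 20 → 0 (5 steps)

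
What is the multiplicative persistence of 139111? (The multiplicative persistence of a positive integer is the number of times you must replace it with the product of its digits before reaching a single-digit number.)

139111 → 27 → 14 → 4 (3 steps)

3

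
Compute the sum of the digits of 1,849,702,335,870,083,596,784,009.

1+8+4+9+7+0+2+3+3+5+8+7+0+0+8+3+5+9+6+7+8+4+0+0+9 = 116

116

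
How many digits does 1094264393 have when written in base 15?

1094264393 in base 15 is 66101748, which has 8 digits.

8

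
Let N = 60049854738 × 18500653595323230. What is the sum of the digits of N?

126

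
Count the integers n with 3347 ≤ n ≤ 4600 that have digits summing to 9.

The integers in [3347, 4600] that have digits summing to 9: 3402, 3411, 3420, 3501, 3510, 3600, …, 4410, 4500.
27 qualify.

27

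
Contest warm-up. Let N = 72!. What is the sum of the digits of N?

72! = 61234458376886086861524070385274672740778091784697328983823014963978384987221689274204160000000000000000
Sum of its 104 digits: 432.

432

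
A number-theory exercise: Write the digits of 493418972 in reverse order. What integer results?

279814394

Reversing 493418972 gives 279814394.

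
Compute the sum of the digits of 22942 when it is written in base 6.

22942 in base 6 is 254114.
Digit sum: 2+5+4+1+1+4 = 17.

17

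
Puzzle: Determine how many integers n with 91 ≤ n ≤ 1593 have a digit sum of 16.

106

The integers in [91, 1593] that have a digit sum of 16: 97, 169, 178, 187, 196, 259, …, 1582, 1591.
106 qualify.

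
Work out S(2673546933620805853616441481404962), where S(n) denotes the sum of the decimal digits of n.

2+6+7+3+5+4+6+9+3+3+6+2+0+8+0+5+8+5+3+6+1+6+4+4+1+4+8+1+4+0+4+9+6+2 = 145

145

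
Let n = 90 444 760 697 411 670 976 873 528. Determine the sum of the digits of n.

130

9+0+4+4+4+7+6+0+6+9+7+4+1+1+6+7+0+9+7+6+8+7+3+5+2+8 = 130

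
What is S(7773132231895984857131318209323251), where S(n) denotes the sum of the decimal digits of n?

143

7+7+7+3+1+3+2+2+3+1+8+9+5+9+8+4+8+5+7+1+3+1+3+1+8+2+0+9+3+2+3+2+5+1 = 143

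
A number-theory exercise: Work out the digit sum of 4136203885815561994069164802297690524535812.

4+1+3+6+2+0+3+8+8+5+8+1+5+5+6+1+9+9+4+0+6+9+1+6+4+8+0+2+2+9+7+6+9+0+5+2+4+5+3+5+8+1+2 = 192

192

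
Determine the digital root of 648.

6+4+8 = 18
1+8 = 9

9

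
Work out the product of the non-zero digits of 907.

63

9×7 = 63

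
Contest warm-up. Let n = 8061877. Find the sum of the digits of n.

8+0+6+1+8+7+7 = 37

37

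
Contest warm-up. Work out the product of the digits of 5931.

135

5×9×3×1 = 135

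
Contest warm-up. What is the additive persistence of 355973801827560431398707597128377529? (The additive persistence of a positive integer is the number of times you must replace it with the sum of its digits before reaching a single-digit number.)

3

355973801827560431398707597128377529 → 176 → 14 → 5 (3 steps)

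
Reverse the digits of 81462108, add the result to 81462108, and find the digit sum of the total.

42

Reversal of 81462108 is 80126418; 81462108 + 80126418 = 161588526.
Digit sum of 161588526: 1+6+1+5+8+8+5+2+6 = 42.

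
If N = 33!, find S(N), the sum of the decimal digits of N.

33! = 8683317618811886495518194401280000000
Sum of its 37 digits: 144.

144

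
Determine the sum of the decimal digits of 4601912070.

30

4+6+0+1+9+1+2+0+7+0 = 30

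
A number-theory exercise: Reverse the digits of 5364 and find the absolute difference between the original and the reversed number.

729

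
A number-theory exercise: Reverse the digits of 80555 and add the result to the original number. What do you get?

Reverse of 80555 is 55508.
80555 + 55508 = 136063

136063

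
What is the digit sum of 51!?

198

51! = 1551118753287382280224243016469303211063259720016986112000000000000
Sum of its 67 digits: 198.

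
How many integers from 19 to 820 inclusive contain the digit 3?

The integers in [19, 820] that contain the digit 3: 23, 30, 31, 32, 33, 34, …, 803, 813.
233 qualify.

233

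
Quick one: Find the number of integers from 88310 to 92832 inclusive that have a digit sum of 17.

110

The integers in [88310, 92832] that have a digit sum of 17: 89000, 90008, 90017, 90026, 90035, 90044, …, 92510, 92600.
110 qualify.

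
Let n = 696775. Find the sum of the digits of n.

40

6+9+6+7+7+5 = 40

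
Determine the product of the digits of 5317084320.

5×3×1×7×0×8×4×3×2×0 = 0

0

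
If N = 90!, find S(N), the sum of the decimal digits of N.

90! = 1485715964481761497309522733620825737885569961284688766942216863704985393094065876545992131370884059645617234469978112000000000000000000000
Sum of its 139 digits: 585.

585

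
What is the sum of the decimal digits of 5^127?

419

5^127 = 58774717541114375398436826861112283890933277838604376075437585313920862972736358642578125
Sum of its 89 digits: 419.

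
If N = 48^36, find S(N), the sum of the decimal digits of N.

261

48^36 = 3347222217424758138359922538214353220668382566034579795214336
Sum of its 61 digits: 261.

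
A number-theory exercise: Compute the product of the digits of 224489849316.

2×2×4×4×8×9×8×4×9×3×1×6 = 23887872

23887872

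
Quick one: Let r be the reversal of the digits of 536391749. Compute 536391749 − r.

Reverse of 536391749 is 947193635.
536391749 − 947193635 = -410801886

-410801886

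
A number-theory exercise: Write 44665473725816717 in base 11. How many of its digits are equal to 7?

44665473725816717 in base 11 is A7688840377A8704.
The digit 7 appears 4 times.

4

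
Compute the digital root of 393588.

3+9+3+5+8+8 = 36
3+6 = 9

9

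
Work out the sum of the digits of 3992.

3+9+9+2 = 23

23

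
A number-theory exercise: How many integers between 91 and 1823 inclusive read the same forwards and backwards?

99

The integers in [91, 1823] that read the same forwards and backwards: 99, 101, 111, 121, 131, 141, …, 1661, 1771.
99 qualify.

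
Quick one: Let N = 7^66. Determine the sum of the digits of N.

7^66 = 59768263894155949306790119265585619217025149412430681649
Sum of its 56 digits: 262.

262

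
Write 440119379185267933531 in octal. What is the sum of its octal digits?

79

440119379185267933531 in base 8 is 57557421070207726100533.
Digit sum: 5+7+5+5+7+4+2+1+0+7+0+2+0+7+7+2+6+1+0+0+5+3+3 = 79.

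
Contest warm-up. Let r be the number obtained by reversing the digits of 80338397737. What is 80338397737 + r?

Reverse of 80338397737 is 73779383308.
80338397737 + 73779383308 = 154117781045

154117781045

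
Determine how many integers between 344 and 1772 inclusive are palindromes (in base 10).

73

The integers in [344, 1772] that are palindromes (in base 10): 353, 363, 373, 383, 393, 404, …, 1661, 1771.
73 qualify.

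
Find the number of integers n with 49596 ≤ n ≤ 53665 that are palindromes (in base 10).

41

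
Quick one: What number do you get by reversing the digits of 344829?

928443

Reversing 344829 gives 928443.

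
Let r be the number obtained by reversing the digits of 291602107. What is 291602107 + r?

Reverse of 291602107 is 701206192.
291602107 + 701206192 = 992808299

992808299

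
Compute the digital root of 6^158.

9

The digital root of n equals n mod 9 (or 9 when 9 | n), so we need 6^158 mod 9.
6^158 ≡ 0 (mod 9), so the digital root is 9.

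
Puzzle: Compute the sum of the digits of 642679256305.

55

6+4+2+6+7+9+2+5+6+3+0+5 = 55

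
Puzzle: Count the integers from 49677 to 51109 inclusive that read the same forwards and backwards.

15

The integers in [49677, 51109] that read the same forwards and backwards: 49694, 49794, 49894, 49994, 50005, 50105, …, 50905, 51015.
15 qualify.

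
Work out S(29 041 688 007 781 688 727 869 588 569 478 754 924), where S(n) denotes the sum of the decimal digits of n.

2+9+0+4+1+6+8+8+0+0+7+7+8+1+6+8+8+7+2+7+8+6+9+5+8+8+5+6+9+4+7+8+7+5+4+9+2+4 = 213

213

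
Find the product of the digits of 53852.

5×3×8×5×2 = 1200

1200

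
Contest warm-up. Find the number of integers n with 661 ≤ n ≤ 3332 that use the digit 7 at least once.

The integers in [661, 3332] that use the digit 7 at least once: 667, 670, 671, 672, 673, 674, …, 3317, 3327.
753 qualify.

753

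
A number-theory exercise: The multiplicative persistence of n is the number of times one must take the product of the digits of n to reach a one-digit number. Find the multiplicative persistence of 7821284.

7821284 → 7168 → 336 → 54 → 20 → 0 (5 steps)

5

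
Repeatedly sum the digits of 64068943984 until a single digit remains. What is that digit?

7

6+4+0+6+8+9+4+3+9+8+4 = 61
6+1 = 7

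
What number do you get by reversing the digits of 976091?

190679

Reversing 976091 gives 190679.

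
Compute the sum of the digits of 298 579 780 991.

74

2+9+8+5+7+9+7+8+0+9+9+1 = 74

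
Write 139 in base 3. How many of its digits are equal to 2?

1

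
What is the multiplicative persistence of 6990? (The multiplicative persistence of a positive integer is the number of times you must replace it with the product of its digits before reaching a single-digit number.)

6990 → 0 (1 step)

1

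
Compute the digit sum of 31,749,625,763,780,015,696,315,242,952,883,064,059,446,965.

3+1+7+4+9+6+2+5+7+6+3+7+8+0+0+1+5+6+9+6+3+1+5+2+4+2+9+5+2+8+8+3+0+6+4+0+5+9+4+4+6+9+6+5 = 205

205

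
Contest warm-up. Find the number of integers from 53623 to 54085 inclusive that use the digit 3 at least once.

395

The integers in [53623, 54085] that use the digit 3 at least once: 53623, 53624, 53625, 53626, 53627, 53628, …, 54073, 54083.
395 qualify.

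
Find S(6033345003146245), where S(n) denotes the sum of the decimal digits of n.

49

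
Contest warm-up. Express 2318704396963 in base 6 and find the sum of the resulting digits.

2318704396963 in base 6 is 4533110442150311.
Digit sum: 4+5+3+3+1+1+0+4+4+2+1+5+0+3+1+1 = 38.

38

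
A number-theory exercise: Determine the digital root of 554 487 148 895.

5+5+4+4+8+7+1+4+8+8+9+5 = 68
6+8 = 14
1+4 = 5
(Equivalently, 554 487 148 895 mod 9 = 5.)

5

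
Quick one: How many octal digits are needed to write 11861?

5

11861 in base 8 is 27125, which has 5 digits.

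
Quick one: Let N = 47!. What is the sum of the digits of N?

47! = 258623241511168180642964355153611979969197632389120000000000
Sum of its 60 digits: 225.

225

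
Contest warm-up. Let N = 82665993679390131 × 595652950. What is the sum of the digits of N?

82665993679390131 × 595652950 = 49240242999810085731036450
Sum of its 26 digits: 105.

105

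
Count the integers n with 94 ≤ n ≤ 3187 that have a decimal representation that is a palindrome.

113

The integers in [94, 3187] that have a decimal representation that is a palindrome: 99, 101, 111, 121, 131, 141, …, 3003, 3113.
113 qualify.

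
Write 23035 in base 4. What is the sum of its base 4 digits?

16

23035 in base 4 is 11213323.
Digit sum: 1+1+2+1+3+3+2+3 = 16.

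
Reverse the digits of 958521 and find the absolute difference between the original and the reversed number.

Reverse of 958521 is 125859.
|958521 − 125859| = 832662

832662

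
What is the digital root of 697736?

2

6+9+7+7+3+6 = 38
3+8 = 11
1+1 = 2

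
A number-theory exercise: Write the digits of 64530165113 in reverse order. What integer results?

31156103546

Reversing 64530165113 gives 31156103546.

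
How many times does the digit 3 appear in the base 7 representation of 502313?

1

502313 in base 7 is 4161320.
The digit 3 appears 1 time.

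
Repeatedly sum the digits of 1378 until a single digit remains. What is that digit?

1+3+7+8 = 19
1+9 = 10
1+0 = 1
(Equivalently, 1378 mod 9 = 1.)

1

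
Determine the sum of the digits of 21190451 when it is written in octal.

21190451 in base 8 is 120653463.
Digit sum: 1+2+0+6+5+3+4+6+3 = 30.

30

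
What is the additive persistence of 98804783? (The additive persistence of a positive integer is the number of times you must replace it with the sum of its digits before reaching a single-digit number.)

3

98804783 → 47 → 11 → 2 (3 steps)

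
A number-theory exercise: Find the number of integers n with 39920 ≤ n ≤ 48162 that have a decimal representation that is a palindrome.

The integers in [39920, 48162] that have a decimal representation that is a palindrome: 39993, 40004, 40104, 40204, 40304, 40404, …, 47974, 48084.
82 qualify.

82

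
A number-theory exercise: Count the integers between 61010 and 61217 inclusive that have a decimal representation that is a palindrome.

The integers in [61010, 61217] that have a decimal representation that is a palindrome: 61016, 61116, 61216.
3 qualify.

3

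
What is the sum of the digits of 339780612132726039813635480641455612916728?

3+3+9+7+8+0+6+1+2+1+3+2+7+2+6+0+3+9+8+1+3+6+3+5+4+8+0+6+4+1+4+5+5+6+1+2+9+1+6+7+2+8 = 177

177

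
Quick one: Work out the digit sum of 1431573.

1+4+3+1+5+7+3 = 24

24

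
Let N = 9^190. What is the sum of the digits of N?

837

9^190 = 20233769276448396532924684142503939180754626076689080542571586206101673319830518008727118465001740770996110790167939584018728031779967965588631496362638240742766327789293190999463601
Sum of its 182 digits: 837.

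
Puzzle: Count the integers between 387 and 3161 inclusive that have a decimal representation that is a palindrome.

83

The integers in [387, 3161] that have a decimal representation that is a palindrome: 393, 404, 414, 424, 434, 444, …, 3003, 3113.
83 qualify.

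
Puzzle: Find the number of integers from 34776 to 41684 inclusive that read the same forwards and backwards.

69

The integers in [34776, 41684] that read the same forwards and backwards: 34843, 34943, 35053, 35153, 35253, 35353, …, 41514, 41614.
69 qualify.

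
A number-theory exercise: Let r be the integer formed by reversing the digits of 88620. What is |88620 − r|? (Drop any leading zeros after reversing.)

85932

Reverse of 88620 is 2688.
|88620 − 2688| = 85932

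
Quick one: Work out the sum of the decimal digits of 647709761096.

62

6+4+7+7+0+9+7+6+1+0+9+6 = 62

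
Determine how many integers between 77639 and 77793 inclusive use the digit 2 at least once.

The integers in [77639, 77793] that use the digit 2 at least once: 77642, 77652, 77662, 77672, 77682, 77692, …, 77782, 77792.
25 qualify.

25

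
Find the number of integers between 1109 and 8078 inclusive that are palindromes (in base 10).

The integers in [1109, 8078] that are palindromes (in base 10): 1111, 1221, 1331, 1441, 1551, 1661, …, 7997, 8008.
70 qualify.

70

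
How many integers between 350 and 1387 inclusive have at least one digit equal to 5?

284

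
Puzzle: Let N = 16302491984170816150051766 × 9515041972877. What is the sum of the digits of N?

184

16302491984170816150051766 × 9515041972877 = 155118895491876160755355809226317950782
Sum of its 39 digits: 184.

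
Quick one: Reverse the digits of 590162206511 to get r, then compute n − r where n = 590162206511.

Reverse of 590162206511 is 115602261095.
590162206511 − 115602261095 = 474559945416

474559945416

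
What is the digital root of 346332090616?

3+4+6+3+3+2+0+9+0+6+1+6 = 43
4+3 = 7

7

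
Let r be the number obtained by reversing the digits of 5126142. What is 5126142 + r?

Reverse of 5126142 is 2416215.
5126142 + 2416215 = 7542357

7542357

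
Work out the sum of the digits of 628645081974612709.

6+2+8+6+4+5+0+8+1+9+7+4+6+1+2+7+0+9 = 85

85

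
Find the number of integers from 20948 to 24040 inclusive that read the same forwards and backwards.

30

The integers in [20948, 24040] that read the same forwards and backwards: 21012, 21112, 21212, 21312, 21412, 21512, …, 23832, 23932.
30 qualify.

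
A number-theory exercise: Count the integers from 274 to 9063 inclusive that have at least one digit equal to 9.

The integers in [274, 9063] that have at least one digit equal to 9: 279, 289, 290, 291, 292, 293, …, 9062, 9063.
2458 qualify.

2458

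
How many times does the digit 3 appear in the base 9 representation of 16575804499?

16575804499 in base 9 is 46705263064.
The digit 3 appears 1 time.

1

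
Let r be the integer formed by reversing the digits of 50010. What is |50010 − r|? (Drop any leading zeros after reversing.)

Reverse of 50010 is 1005.
|50010 − 1005| = 49005

49005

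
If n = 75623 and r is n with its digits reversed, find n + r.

108280

Reverse of 75623 is 32657.
75623 + 32657 = 108280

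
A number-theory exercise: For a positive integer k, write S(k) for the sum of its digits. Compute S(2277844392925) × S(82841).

S(2277844392925) = 2+2+7+7+8+4+4+3+9+2+9+2+5 = 64.
S(82841) = 8+2+8+4+1 = 23.
64 · 23 = 1472.

1472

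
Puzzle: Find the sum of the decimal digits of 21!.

21! = 51090942171709440000
Sum of its 20 digits: 63.

63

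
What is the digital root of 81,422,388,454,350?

8+1+4+2+2+3+8+8+4+5+4+3+5+0 = 57
5+7 = 12
1+2 = 3
(Equivalently, 81,422,388,454,350 mod 9 = 3.)

3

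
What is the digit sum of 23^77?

23^77 = 712924226912513004455728271323300657714052267955679067752437781532358642818400189341261477721474421502903
Sum of its 105 digits: 425.

425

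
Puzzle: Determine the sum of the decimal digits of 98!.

98! = 9426890448883247745626185743057242473809693764078951663494238777294707070023223798882976159207729119823605850588608460429412647567360000000000000000000000
Sum of its 154 digits: 639.

639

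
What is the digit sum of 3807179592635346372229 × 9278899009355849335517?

206

3807179592635346372229 × 9278899009355849335517 = 35326434950543921479880583974505826192157393
Sum of its 44 digits: 206.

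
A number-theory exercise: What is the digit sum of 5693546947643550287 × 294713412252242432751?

5693546947643550287 × 294713412252242432751 = 1677964648758370197930988795187484249537
Sum of its 40 digits: 225.

225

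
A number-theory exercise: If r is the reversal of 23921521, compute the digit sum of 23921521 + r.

32

Reversal of 23921521 is 12512932; 23921521 + 12512932 = 36434453.
Digit sum of 36434453: 3+6+4+3+4+4+5+3 = 32.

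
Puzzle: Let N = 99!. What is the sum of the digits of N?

648

99! = 933262154439441526816992388562667004907159682643816214685929638952175999932299156089414639761565182862536979208272237582511852109168640000000000000000000000
Sum of its 156 digits: 648.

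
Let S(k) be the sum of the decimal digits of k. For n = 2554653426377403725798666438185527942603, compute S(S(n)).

18

First digit sum: 189.
1+8+9 = 18.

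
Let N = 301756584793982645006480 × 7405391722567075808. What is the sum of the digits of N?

172

301756584793982645006480 × 7405391722567075808 = 2234625715263469013884019850313586811235840
Sum of its 43 digits: 172.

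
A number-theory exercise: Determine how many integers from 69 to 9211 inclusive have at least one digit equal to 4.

The integers in [69, 9211] that have at least one digit equal to 4: 74, 84, 94, 104, 114, 124, …, 9194, 9204.
3191 qualify.

3191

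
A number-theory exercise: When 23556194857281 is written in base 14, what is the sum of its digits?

23556194857281 in base 14 is 5B61A971B129.
Digit sum: 5+11+6+1+10+9+7+1+11+1+2+9 = 73.

73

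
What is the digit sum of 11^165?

11^165 = 6757608868127138237956101822940166411181979534273109608631709075161260929382960807182359534791920266112494904561625312116392006440922720311349424164410981955288699247434651
Sum of its 172 digits: 728.

728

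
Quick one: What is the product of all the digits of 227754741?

109760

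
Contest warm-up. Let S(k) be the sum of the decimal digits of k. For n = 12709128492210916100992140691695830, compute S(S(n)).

First digit sum: 137.
1+3+7 = 11.

11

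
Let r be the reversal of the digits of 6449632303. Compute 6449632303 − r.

Reverse of 6449632303 is 3032369446.
6449632303 − 3032369446 = 3417262857

3417262857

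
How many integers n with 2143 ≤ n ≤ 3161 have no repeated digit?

518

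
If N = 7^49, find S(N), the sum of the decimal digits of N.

178

7^49 = 256923577521058878088611477224235621321607
Sum of its 42 digits: 178.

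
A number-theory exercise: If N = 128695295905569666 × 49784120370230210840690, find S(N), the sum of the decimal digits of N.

180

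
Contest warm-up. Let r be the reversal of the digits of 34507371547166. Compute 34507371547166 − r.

-31667145823377

Reverse of 34507371547166 is 66174517370543.
34507371547166 − 66174517370543 = -31667145823377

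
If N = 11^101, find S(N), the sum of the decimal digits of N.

419

11^101 = 1515867357380449720253017088929860045389076432004231307646112530737048373050753844463412754472043790906011
Sum of its 106 digits: 419.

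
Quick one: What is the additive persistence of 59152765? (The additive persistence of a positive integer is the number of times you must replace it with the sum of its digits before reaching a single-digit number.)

2

59152765 → 40 → 4 (2 steps)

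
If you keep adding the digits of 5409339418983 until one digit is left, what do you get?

3

5+4+0+9+3+3+9+4+1+8+9+8+3 = 66
6+6 = 12
1+2 = 3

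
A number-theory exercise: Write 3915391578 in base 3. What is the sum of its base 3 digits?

3915391578 in base 3 is 101002212111111111220.
Digit sum: 1+0+1+0+0+2+2+1+2+1+1+1+1+1+1+1+1+1+2+2+0 = 22.

22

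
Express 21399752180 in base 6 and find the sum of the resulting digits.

21399752180 in base 6 is 13455250542432.
Digit sum: 1+3+4+5+5+2+5+0+5+4+2+4+3+2 = 45.

45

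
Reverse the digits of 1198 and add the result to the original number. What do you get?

10109

Reverse of 1198 is 8911.
1198 + 8911 = 10109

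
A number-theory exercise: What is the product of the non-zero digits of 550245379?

5×5×2×4×5×3×7×9 = 189000

189000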